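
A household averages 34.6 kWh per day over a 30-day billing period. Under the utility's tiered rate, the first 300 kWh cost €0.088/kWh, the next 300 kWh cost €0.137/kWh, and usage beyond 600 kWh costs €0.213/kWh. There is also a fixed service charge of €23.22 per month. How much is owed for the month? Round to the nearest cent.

Usage = 34.6 kWh/day × 30 days = 1038 kWh
First 300 kWh × €0.088 = €26.40
Next 300 kWh × €0.137 = €41.10
Remaining 438 kWh × €0.213 = €93.29
Energy charge = €160.79; + service €23.22 = €184.01

€184.01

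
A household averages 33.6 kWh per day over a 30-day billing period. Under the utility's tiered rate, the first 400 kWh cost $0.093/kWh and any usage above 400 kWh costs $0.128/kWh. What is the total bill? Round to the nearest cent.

Usage = 33.6 kWh/day × 30 days = 1008 kWh
First 400 kWh × $0.093 = $37.20
Remaining 608 kWh × $0.128 = $77.82
Total = $115.02

$115.02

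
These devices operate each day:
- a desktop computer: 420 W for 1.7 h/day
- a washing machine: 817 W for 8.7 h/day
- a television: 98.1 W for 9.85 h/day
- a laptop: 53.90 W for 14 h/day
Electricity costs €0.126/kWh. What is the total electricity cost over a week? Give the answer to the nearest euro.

€8

desktop computer: 420 W × 1.7 h × 7 d = 4,998 Wh = 4.998 kWh
washing machine: 817 W × 8.7 h × 7 d = 49,755 Wh = 49.76 kWh
television: 98.1 W × 9.85 h × 7 d = 6,764 Wh = 6.764 kWh
laptop: 53.90 W × 14 h × 7 d = 5,282 Wh = 5.282 kWh
Total energy = 4.998 + 49.76 + 6.764 + 5.282 = 66.8 kWh
Cost = 66.8 kWh × €0.126 = €8.42 ≈ €8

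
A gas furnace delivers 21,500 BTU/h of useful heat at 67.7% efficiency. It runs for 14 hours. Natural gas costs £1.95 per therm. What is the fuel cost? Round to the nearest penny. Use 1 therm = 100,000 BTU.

Heat delivered = 21,500 BTU/h × 14 h = 301,000 BTU
Gas input = 301,000 / 0.677 = 444,609 BTU
= 444,609 / 100,000 = 4.446 therm
Cost = 4.446 × £1.95/therm = £8.67

£8.67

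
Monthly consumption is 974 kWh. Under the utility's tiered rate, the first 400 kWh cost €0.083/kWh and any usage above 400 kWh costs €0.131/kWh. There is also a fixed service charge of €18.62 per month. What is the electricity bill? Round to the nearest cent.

First 400 kWh × €0.083 = €33.20
Remaining 574 kWh × €0.131 = €75.19
Energy charge = €108.39; + service €18.62 = €127.01

€127.01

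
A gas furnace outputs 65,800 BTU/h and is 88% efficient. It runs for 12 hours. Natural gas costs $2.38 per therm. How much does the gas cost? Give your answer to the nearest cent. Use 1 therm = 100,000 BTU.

Heat delivered = 65,800 BTU/h × 12 h = 789,600 BTU
Gas input = 789,600 / 0.88 = 897,273 BTU
= 897,273 / 100,000 = 8.973 therm
Cost = 8.973 × $2.38/therm = $21.36

$21.36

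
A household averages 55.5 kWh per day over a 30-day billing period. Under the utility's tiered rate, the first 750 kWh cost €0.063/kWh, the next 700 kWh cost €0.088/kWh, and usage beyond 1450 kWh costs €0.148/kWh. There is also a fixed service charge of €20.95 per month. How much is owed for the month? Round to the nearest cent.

€161.62

Usage = 55.5 kWh/day × 30 days = 1665 kWh
First 750 kWh × €0.063 = €47.25
Next 700 kWh × €0.088 = €61.60
Remaining 215 kWh × €0.148 = €31.82
Energy charge = €140.67; + service €20.95 = €161.62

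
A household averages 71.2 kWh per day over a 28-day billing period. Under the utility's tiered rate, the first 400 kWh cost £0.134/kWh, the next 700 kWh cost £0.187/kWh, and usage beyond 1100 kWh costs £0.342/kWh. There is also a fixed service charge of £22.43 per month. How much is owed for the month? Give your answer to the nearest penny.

Usage = 71.2 kWh/day × 28 days = 1993.6 kWh
First 400 kWh × £0.134 = £53.60
Next 700 kWh × £0.187 = £130.90
Remaining 893.6 kWh × £0.342 = £305.61
Energy charge = £490.11; + service £22.43 = £512.54

£512.54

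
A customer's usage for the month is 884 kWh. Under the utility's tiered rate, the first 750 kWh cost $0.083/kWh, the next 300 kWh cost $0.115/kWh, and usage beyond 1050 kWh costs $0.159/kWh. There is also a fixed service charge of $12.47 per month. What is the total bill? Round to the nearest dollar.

$90

First 750 kWh × $0.083 = $62.25
Next 134 kWh × $0.115 = $15.41
Remaining tier: 0 kWh (not reached)
Energy charge = $77.66; + service $12.47 = $90.13 ≈ $90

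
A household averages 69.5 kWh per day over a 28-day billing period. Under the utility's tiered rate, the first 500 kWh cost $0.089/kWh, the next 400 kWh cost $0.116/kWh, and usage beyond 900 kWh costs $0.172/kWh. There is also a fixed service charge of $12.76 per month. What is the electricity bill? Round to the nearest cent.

Usage = 69.5 kWh/day × 28 days = 1946 kWh
First 500 kWh × $0.089 = $44.50
Next 400 kWh × $0.116 = $46.40
Remaining 1046 kWh × $0.172 = $179.91
Energy charge = $270.81; + service $12.76 = $283.57

$283.57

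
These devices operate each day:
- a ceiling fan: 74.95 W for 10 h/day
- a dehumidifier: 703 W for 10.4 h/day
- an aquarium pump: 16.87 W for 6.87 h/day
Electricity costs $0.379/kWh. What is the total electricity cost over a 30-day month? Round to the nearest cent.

ceiling fan: 74.95 W × 10 h × 30 d = 22,485 Wh = 22.48 kWh
dehumidifier: 703 W × 10.4 h × 30 d = 219,336 Wh = 219.3 kWh
aquarium pump: 16.87 W × 6.87 h × 30 d = 3,477 Wh = 3.477 kWh
Total energy = 22.48 + 219.3 + 3.477 = 245.3 kWh
Cost = 245.3 kWh × $0.379 = $92.97

$92.97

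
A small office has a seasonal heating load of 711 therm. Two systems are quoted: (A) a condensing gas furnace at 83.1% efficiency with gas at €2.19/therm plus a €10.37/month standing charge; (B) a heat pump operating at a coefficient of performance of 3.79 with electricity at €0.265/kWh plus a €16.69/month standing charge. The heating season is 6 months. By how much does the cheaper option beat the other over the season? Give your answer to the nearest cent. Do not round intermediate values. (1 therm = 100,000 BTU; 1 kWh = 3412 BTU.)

Heat load = 711 therm × 100,000 = 71,100,000 BTU
Gas: input = 71,100,000 / 0.831 = 85,559,567 BTU = 855.6 therm → 855.6 × €2.19 = €1,873.75; + 6 × €10.37 standing = €1,935.97
Heat pump: 71,100,000 BTU / 3412 = 20,840 kWh heat; / 3.79 = 5,498 kWh in → × €0.265 = €1,457.03; + 6 × €16.69 standing = €1,557.17
Difference = |€1,935.97 − €1,557.17| = €378.81

€378.81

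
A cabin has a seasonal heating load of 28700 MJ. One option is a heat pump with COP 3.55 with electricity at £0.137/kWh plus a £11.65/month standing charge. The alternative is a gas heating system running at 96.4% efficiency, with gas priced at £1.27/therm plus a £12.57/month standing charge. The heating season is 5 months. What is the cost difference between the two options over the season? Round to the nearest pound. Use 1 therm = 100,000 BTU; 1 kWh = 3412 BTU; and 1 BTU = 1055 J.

Heat load = 28700 MJ = 28,700,000,000 J / 1055 = 27,203,791 BTU
Gas: input = 27,203,791 / 0.964 = 28,219,701 BTU = 282.2 therm → 282.2 × £1.27 = £358.39; + 5 × £12.57 standing = £421.24
Heat pump: 27,203,791 BTU / 3412 = 7,973 kWh heat; / 3.55 = 2,246 kWh in → × £0.137 = £307.69; + 5 × £11.65 standing = £365.94
Difference = |£421.24 − £365.94| = £55.30 ≈ £55

£55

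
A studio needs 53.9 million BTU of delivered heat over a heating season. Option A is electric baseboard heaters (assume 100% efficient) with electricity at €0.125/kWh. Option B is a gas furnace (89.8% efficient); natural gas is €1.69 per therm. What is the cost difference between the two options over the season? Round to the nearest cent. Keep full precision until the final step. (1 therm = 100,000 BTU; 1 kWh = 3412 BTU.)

€960.27

Heat load = 53.9 × 10⁶ BTU = 53,900,000 BTU
Gas: input = 53,900,000 / 0.898 = 60,022,272 BTU = 600.2 therm → 600.2 × €1.69 = €1,014.38
Electric: 53,900,000 BTU / 3412 = 15,800 kWh → × €0.125 = €1,974.65
Difference = |€1,014.38 − €1,974.65| = €960.27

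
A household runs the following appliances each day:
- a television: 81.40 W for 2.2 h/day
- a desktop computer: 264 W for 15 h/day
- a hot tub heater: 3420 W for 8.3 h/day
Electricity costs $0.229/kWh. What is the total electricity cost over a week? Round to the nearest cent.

$52.14

television: 81.40 W × 2.2 h × 7 d = 1,254 Wh = 1.254 kWh
desktop computer: 264 W × 15 h × 7 d = 27,720 Wh = 27.72 kWh
hot tub heater: 3420 W × 8.3 h × 7 d = 198,702 Wh = 198.7 kWh
Total energy = 1.254 + 27.72 + 198.7 = 227.7 kWh
Cost = 227.7 kWh × $0.229 = $52.14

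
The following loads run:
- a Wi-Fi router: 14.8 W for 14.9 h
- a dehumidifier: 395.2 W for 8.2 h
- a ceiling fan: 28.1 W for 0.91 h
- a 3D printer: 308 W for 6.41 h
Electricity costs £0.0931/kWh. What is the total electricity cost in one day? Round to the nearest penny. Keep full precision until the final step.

£0.51

Wi-Fi router: 14.8 W × 14.9 h = 221 Wh = 0.2205 kWh
dehumidifier: 395.2 W × 8.2 h = 3,241 Wh = 3.241 kWh
ceiling fan: 28.1 W × 0.91 h = 26 Wh = 0.02557 kWh
3D printer: 308 W × 6.41 h = 1,974 Wh = 1.974 kWh
Total energy = 0.2205 + 3.241 + 0.02557 + 1.974 = 5.461 kWh
Cost = 5.461 kWh × £0.0931 = £0.51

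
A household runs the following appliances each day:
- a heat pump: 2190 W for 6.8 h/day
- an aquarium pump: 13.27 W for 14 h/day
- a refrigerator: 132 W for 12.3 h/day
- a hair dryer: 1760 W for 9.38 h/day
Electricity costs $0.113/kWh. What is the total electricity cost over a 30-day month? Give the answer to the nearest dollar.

$113

heat pump: 2190 W × 6.8 h × 30 d = 446,760 Wh = 446.8 kWh
aquarium pump: 13.27 W × 14 h × 30 d = 5,573 Wh = 5.573 kWh
refrigerator: 132 W × 12.3 h × 30 d = 48,708 Wh = 48.71 kWh
hair dryer: 1760 W × 9.38 h × 30 d = 495,264 Wh = 495.3 kWh
Total energy = 446.8 + 5.573 + 48.71 + 495.3 = 996.3 kWh
Cost = 996.3 kWh × $0.113 = $112.58 ≈ $113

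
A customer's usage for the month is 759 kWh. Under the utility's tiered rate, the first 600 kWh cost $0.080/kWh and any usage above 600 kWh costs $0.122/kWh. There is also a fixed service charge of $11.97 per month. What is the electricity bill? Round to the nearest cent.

First 600 kWh × $0.080 = $48.00
Remaining 159 kWh × $0.122 = $19.40
Energy charge = $67.40; + service $11.97 = $79.37

$79.37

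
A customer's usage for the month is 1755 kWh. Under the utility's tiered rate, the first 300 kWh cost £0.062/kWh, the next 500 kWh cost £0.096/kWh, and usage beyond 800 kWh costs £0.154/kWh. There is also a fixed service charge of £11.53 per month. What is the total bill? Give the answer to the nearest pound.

First 300 kWh × £0.062 = £18.60
Next 500 kWh × £0.096 = £48.00
Remaining 955 kWh × £0.154 = £147.07
Energy charge = £213.67; + service £11.53 = £225.20 ≈ £225

£225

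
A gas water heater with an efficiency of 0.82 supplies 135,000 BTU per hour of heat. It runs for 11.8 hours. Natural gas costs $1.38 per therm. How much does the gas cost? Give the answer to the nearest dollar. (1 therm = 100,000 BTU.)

$27

Heat delivered = 135,000 BTU/h × 11.8 h = 1,593,000 BTU
Gas input = 1,593,000 / 0.82 = 1,942,683 BTU
= 1,942,683 / 100,000 = 19.43 therm
Cost = 19.43 × $1.38/therm = $26.81 ≈ $27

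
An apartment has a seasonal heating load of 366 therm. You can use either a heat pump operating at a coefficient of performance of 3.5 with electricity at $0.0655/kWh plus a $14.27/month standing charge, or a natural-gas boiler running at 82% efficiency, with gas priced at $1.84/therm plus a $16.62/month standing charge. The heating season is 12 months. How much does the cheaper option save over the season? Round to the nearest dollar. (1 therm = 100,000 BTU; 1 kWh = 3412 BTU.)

$649

Heat load = 366 therm × 100,000 = 36,600,000 BTU
Gas: input = 36,600,000 / 0.82 = 44,634,146 BTU = 446.3 therm → 446.3 × $1.84 = $821.27; + 12 × $16.62 standing = $1,020.71
Heat pump: 36,600,000 BTU / 3412 = 10,730 kWh heat; / 3.5 = 3,065 kWh in → × $0.0655 = $200.75; + 12 × $14.27 standing = $371.99
Difference = |$1,020.71 − $371.99| = $648.72 ≈ $649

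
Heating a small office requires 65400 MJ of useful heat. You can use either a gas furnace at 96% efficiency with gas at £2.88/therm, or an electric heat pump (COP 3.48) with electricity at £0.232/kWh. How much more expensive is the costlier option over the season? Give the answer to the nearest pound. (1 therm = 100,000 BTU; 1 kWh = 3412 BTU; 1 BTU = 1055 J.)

£648

Heat load = 65400 MJ = 65,400,000,000 J / 1055 = 61,990,521 BTU
Gas: input = 61,990,521 / 0.96 = 64,573,460 BTU = 645.7 therm → 645.7 × £2.88 = £1,859.72
Heat pump: 61,990,521 BTU / 3412 = 18,170 kWh heat; / 3.48 = 5,221 kWh in → × £0.232 = £1,211.23
Difference = |£1,859.72 − £1,211.23| = £648.49 ≈ £648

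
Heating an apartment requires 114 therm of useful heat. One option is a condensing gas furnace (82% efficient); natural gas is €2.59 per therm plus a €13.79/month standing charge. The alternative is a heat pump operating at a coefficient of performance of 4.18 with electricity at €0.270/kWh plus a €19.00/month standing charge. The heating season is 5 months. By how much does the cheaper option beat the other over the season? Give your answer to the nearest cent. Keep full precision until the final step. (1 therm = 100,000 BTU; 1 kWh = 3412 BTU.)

Heat load = 114 therm × 100,000 = 11,400,000 BTU
Gas: input = 11,400,000 / 0.82 = 13,902,439 BTU = 139 therm → 139 × €2.59 = €360.07; + 5 × €13.79 standing = €429.02
Heat pump: 11,400,000 BTU / 3412 = 3,341 kWh heat; / 4.18 = 799.3 kWh in → × €0.270 = €215.82; + 5 × €19.00 standing = €310.82
Difference = |€429.02 − €310.82| = €118.21

€118.21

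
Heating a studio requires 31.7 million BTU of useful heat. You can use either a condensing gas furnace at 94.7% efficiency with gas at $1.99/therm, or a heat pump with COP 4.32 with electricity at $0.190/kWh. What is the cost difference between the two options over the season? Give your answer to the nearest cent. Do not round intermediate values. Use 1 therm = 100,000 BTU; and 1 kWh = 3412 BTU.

Heat load = 31.7 × 10⁶ BTU = 31,700,000 BTU
Gas: input = 31,700,000 / 0.947 = 33,474,129 BTU = 334.7 therm → 334.7 × $1.99 = $666.14
Heat pump: 31,700,000 BTU / 3412 = 9,291 kWh heat; / 4.32 = 2,151 kWh in → × $0.190 = $408.62
Difference = |$666.14 − $408.62| = $257.51

$257.51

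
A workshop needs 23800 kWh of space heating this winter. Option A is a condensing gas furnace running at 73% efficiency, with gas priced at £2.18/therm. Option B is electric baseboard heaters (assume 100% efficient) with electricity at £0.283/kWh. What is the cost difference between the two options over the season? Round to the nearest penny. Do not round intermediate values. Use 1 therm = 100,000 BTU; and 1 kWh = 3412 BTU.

£4310.36

Heat load = 23800 kWh × 3412 = 81,205,600 BTU
Gas: input = 81,205,600 / 0.730 = 111,240,548 BTU = 1,112 therm → 1,112 × £2.18 = £2,425.04
Electric: 81,205,600 BTU / 3412 = 23,800 kWh → × £0.283 = £6,735.40
Difference = |£2,425.04 − £6,735.40| = £4,310.36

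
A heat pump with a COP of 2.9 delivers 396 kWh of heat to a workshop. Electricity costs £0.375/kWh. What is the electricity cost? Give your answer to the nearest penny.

£51.21

Electrical input = 396 kWh / 2.9 = 136.6 kWh
Cost = 136.6 × £0.375/kWh = £51.21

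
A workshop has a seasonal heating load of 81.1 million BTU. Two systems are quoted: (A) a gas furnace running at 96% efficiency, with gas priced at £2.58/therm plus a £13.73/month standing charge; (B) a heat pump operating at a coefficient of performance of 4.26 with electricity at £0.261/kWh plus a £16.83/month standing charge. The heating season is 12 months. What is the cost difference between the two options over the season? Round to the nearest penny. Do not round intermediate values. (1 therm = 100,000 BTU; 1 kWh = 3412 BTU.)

£686.09

Heat load = 81.1 × 10⁶ BTU = 81,100,000 BTU
Gas: input = 81,100,000 / 0.96 = 84,479,167 BTU = 844.8 therm → 844.8 × £2.58 = £2,179.56; + 12 × £13.73 standing = £2,344.32
Heat pump: 81,100,000 BTU / 3412 = 23,770 kWh heat; / 4.26 = 5,580 kWh in → × £0.261 = £1,456.27; + 12 × £16.83 standing = £1,658.23
Difference = |£2,344.32 − £1,658.23| = £686.09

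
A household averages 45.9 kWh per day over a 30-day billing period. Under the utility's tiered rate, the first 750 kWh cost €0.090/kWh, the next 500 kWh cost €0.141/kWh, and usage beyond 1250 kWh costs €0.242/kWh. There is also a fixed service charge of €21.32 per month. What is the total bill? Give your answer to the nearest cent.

€190.05

Usage = 45.9 kWh/day × 30 days = 1377 kWh
First 750 kWh × €0.090 = €67.50
Next 500 kWh × €0.141 = €70.50
Remaining 127 kWh × €0.242 = €30.73
Energy charge = €168.73; + service €21.32 = €190.05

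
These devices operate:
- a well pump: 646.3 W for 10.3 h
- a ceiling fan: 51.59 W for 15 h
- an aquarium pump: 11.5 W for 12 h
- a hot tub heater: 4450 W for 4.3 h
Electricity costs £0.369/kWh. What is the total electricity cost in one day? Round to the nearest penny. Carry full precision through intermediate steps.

well pump: 646.3 W × 10.3 h = 6,657 Wh = 6.657 kWh
ceiling fan: 51.59 W × 15 h = 774 Wh = 0.7739 kWh
aquarium pump: 11.5 W × 12 h = 138 Wh = 0.138 kWh
hot tub heater: 4450 W × 4.3 h = 19,135 Wh = 19.14 kWh
Total energy = 6.657 + 0.7739 + 0.138 + 19.14 = 26.7 kWh
Cost = 26.7 kWh × £0.369 = £9.85

£9.85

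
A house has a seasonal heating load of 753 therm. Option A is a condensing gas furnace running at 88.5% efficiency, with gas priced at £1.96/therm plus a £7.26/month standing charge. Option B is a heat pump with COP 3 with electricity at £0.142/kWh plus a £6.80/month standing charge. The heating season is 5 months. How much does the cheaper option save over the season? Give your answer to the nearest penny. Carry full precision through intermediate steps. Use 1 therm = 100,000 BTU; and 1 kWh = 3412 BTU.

£625.35

Heat load = 753 therm × 100,000 = 75,300,000 BTU
Gas: input = 75,300,000 / 0.885 = 85,084,746 BTU = 850.8 therm → 850.8 × £1.96 = £1,667.66; + 5 × £7.26 standing = £1,703.96
Heat pump: 75,300,000 BTU / 3412 = 22,070 kWh heat; / 3 = 7,356 kWh in → × £0.142 = £1,044.61; + 5 × £6.80 standing = £1,078.61
Difference = |£1,703.96 − £1,078.61| = £625.35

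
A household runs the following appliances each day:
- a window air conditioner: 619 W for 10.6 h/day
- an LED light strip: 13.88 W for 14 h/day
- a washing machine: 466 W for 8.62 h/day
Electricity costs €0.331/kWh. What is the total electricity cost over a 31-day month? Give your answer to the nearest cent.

window air conditioner: 619 W × 10.6 h × 31 d = 203,403 Wh = 203.4 kWh
LED light strip: 13.88 W × 14 h × 31 d = 6,024 Wh = 6.024 kWh
washing machine: 466 W × 8.62 h × 31 d = 124,525 Wh = 124.5 kWh
Total energy = 203.4 + 6.024 + 124.5 = 334 kWh
Cost = 334 kWh × €0.331 = €110.54

€110.54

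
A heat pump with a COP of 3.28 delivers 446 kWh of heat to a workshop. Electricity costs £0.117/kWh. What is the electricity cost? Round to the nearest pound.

£16

Electrical input = 446 kWh / 3.28 = 136 kWh
Cost = 136 × £0.117/kWh = £15.91 ≈ £16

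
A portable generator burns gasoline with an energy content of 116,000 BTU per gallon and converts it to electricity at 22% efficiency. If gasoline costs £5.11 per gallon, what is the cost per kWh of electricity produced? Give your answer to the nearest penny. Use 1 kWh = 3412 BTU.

Electrical output per gallon = 116,000 BTU × 0.22 / 3412 BTU/kWh = 7.479 kWh
Cost per kWh = £5.11 / 7.479 kWh = £0.683

£0.68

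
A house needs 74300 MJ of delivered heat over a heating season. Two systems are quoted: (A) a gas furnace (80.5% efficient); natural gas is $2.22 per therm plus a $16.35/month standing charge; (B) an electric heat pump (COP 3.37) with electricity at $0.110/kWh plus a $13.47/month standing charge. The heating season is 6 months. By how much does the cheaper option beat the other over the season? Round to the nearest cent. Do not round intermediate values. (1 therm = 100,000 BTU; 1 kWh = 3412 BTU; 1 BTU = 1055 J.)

$1285.74

Heat load = 74300 MJ = 74,300,000,000 J / 1055 = 70,426,540 BTU
Gas: input = 70,426,540 / 0.805 = 87,486,385 BTU = 874.9 therm → 874.9 × $2.22 = $1,942.20; + 6 × $16.35 standing = $2,040.30
Heat pump: 70,426,540 BTU / 3412 = 20,640 kWh heat; / 3.37 = 6,125 kWh in → × $0.110 = $673.74; + 6 × $13.47 standing = $754.56
Difference = |$2,040.30 − $754.56| = $1,285.74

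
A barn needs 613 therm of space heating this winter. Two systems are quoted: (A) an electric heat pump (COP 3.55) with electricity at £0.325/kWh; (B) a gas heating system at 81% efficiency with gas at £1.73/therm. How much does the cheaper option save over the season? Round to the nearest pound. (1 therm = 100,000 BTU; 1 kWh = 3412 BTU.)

£336

Heat load = 613 therm × 100,000 = 61,300,000 BTU
Gas: input = 61,300,000 / 0.81 = 75,679,012 BTU = 756.8 therm → 756.8 × £1.73 = £1,309.25
Heat pump: 61,300,000 BTU / 3412 = 17,970 kWh heat; / 3.55 = 5,061 kWh in → × £0.325 = £1,644.77
Difference = |£1,309.25 − £1,644.77| = £335.53 ≈ £336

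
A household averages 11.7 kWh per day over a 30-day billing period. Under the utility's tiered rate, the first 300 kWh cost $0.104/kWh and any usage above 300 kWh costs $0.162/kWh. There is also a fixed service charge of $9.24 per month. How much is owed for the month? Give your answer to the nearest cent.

Usage = 11.7 kWh/day × 30 days = 351 kWh
First 300 kWh × $0.104 = $31.20
Remaining 51 kWh × $0.162 = $8.26
Energy charge = $39.46; + service $9.24 = $48.70

$48.70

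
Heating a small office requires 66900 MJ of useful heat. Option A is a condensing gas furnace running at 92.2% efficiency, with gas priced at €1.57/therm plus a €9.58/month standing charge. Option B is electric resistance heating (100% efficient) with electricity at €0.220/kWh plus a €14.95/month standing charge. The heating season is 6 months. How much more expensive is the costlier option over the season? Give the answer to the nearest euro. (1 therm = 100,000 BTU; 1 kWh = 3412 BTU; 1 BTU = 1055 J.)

€3041

Heat load = 66900 MJ = 66,900,000,000 J / 1055 = 63,412,322 BTU
Gas: input = 63,412,322 / 0.922 = 68,776,922 BTU = 687.8 therm → 687.8 × €1.57 = €1,079.80; + 6 × €9.58 standing = €1,137.28
Electric: 63,412,322 BTU / 3412 = 18,590 kWh → × €0.220 = €4,088.72; + 6 × €14.95 standing = €4,178.42
Difference = |€1,137.28 − €4,178.42| = €3,041.14 ≈ €3041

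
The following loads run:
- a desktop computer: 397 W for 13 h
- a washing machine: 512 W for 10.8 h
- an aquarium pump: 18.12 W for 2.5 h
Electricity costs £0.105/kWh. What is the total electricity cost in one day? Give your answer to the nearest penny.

£1.13

desktop computer: 397 W × 13 h = 5,161 Wh = 5.161 kWh
washing machine: 512 W × 10.8 h = 5,530 Wh = 5.53 kWh
aquarium pump: 18.12 W × 2.5 h = 45 Wh = 0.0453 kWh
Total energy = 5.161 + 5.53 + 0.0453 = 10.74 kWh
Cost = 10.74 kWh × £0.105 = £1.13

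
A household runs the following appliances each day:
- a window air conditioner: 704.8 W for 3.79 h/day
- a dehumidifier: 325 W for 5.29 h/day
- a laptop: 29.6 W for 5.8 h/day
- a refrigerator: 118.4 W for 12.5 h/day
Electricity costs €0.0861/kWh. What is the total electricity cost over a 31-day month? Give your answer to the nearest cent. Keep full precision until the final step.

€16.13

window air conditioner: 704.8 W × 3.79 h × 31 d = 82,807 Wh = 82.81 kWh
dehumidifier: 325 W × 5.29 h × 31 d = 53,297 Wh = 53.3 kWh
laptop: 29.6 W × 5.8 h × 31 d = 5,322 Wh = 5.322 kWh
refrigerator: 118.4 W × 12.5 h × 31 d = 45,880 Wh = 45.88 kWh
Total energy = 82.81 + 53.3 + 5.322 + 45.88 = 187.3 kWh
Cost = 187.3 kWh × €0.0861 = €16.13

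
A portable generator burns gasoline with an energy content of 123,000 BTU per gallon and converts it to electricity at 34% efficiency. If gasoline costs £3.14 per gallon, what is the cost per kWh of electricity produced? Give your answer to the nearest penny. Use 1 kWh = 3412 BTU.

£0.26

Electrical output per gallon = 123,000 BTU × 0.34 / 3412 BTU/kWh = 12.26 kWh
Cost per kWh = £3.14 / 12.26 kWh = £0.256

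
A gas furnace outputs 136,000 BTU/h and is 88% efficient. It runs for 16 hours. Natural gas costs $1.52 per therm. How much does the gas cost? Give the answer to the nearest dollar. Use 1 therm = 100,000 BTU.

Heat delivered = 136,000 BTU/h × 16 h = 2,176,000 BTU
Gas input = 2,176,000 / 0.88 = 2,472,727 BTU
= 2,472,727 / 100,000 = 24.73 therm
Cost = 24.73 × $1.52/therm = $37.59 ≈ $38

$38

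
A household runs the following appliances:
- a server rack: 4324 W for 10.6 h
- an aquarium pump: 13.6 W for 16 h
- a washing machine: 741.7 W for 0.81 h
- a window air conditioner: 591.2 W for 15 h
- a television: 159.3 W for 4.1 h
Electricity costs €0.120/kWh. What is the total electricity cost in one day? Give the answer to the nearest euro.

server rack: 4324 W × 10.6 h = 45,834 Wh = 45.83 kWh
aquarium pump: 13.6 W × 16 h = 218 Wh = 0.2176 kWh
washing machine: 741.7 W × 0.81 h = 601 Wh = 0.6008 kWh
window air conditioner: 591.2 W × 15 h = 8,868 Wh = 8.868 kWh
television: 159.3 W × 4.1 h = 653 Wh = 0.6531 kWh
Total energy = 45.83 + 0.2176 + 0.6008 + 8.868 + 0.6531 = 56.17 kWh
Cost = 56.17 kWh × €0.120 = €6.74 ≈ €7

€7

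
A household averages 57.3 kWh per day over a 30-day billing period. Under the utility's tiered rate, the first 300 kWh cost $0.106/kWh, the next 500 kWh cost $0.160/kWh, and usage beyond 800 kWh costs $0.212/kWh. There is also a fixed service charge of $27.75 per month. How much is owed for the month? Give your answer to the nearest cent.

Usage = 57.3 kWh/day × 30 days = 1719 kWh
First 300 kWh × $0.106 = $31.80
Next 500 kWh × $0.160 = $80.00
Remaining 919 kWh × $0.212 = $194.83
Energy charge = $306.63; + service $27.75 = $334.38

$334.38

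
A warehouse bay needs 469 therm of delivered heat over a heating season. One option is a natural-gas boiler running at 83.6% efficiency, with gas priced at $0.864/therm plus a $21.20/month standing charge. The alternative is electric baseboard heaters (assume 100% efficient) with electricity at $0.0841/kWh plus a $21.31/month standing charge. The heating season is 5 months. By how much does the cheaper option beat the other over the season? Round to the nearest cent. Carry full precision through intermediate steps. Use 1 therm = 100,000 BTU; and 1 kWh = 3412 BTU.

Heat load = 469 therm × 100,000 = 46,900,000 BTU
Gas: input = 46,900,000 / 0.836 = 56,100,478 BTU = 561 therm → 561 × $0.864 = $484.71; + 5 × $21.20 standing = $590.71
Electric: 46,900,000 BTU / 3412 = 13,750 kWh → × $0.0841 = $1,156.01; + 5 × $21.31 standing = $1,262.56
Difference = |$590.71 − $1,262.56| = $671.85

$671.85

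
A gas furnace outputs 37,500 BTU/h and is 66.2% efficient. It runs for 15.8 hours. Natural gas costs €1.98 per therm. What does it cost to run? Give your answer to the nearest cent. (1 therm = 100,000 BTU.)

€17.72

Heat delivered = 37,500 BTU/h × 15.8 h = 592,500 BTU
Gas input = 592,500 / 0.662 = 895,015 BTU
= 895,015 / 100,000 = 8.95 therm
Cost = 8.95 × €1.98/therm = €17.72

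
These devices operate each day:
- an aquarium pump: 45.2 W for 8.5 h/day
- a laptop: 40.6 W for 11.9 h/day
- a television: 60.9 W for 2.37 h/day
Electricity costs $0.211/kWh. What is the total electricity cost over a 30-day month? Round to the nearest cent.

$6.40

aquarium pump: 45.2 W × 8.5 h × 30 d = 11,526 Wh = 11.53 kWh
laptop: 40.6 W × 11.9 h × 30 d = 14,494 Wh = 14.49 kWh
television: 60.9 W × 2.37 h × 30 d = 4,330 Wh = 4.33 kWh
Total energy = 11.53 + 14.49 + 4.33 = 30.35 kWh
Cost = 30.35 kWh × $0.211 = $6.40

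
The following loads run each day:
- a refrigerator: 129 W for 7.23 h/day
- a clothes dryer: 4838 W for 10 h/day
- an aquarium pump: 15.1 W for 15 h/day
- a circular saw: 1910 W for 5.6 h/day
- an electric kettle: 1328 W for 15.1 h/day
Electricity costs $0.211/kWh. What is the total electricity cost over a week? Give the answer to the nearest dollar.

$119

refrigerator: 129 W × 7.23 h × 7 d = 6,529 Wh = 6.529 kWh
clothes dryer: 4838 W × 10 h × 7 d = 338,660 Wh = 338.7 kWh
aquarium pump: 15.1 W × 15 h × 7 d = 1,586 Wh = 1.585 kWh
circular saw: 1910 W × 5.6 h × 7 d = 74,872 Wh = 74.87 kWh
electric kettle: 1328 W × 15.1 h × 7 d = 140,370 Wh = 140.4 kWh
Total energy = 6.529 + 338.7 + 1.585 + 74.87 + 140.4 = 562 kWh
Cost = 562 kWh × $0.211 = $118.59 ≈ $119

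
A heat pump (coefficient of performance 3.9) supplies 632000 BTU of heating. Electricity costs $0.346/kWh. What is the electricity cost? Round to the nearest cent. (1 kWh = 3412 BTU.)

Heat delivered = 632,000 BTU / 3412 = 185.2 kWh
Electrical input = 185.2 kWh / 3.9 = 47.49 kWh
Cost = 47.49 × $0.346/kWh = $16.43

$16.43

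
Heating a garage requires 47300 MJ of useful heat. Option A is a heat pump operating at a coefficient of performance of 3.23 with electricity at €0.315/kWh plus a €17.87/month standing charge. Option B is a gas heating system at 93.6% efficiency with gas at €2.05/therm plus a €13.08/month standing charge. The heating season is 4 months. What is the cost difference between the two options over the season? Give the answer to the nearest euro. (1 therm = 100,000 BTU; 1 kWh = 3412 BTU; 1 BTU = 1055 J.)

Heat load = 47300 MJ = 47,300,000,000 J / 1055 = 44,834,123 BTU
Gas: input = 44,834,123 / 0.936 = 47,899,704 BTU = 479 therm → 479 × €2.05 = €981.94; + 4 × €13.08 standing = €1,034.26
Heat pump: 44,834,123 BTU / 3412 = 13,140 kWh heat; / 3.23 = 4,068 kWh in → × €0.315 = €1,281.47; + 4 × €17.87 standing = €1,352.95
Difference = |€1,034.26 − €1,352.95| = €318.68 ≈ €319

€319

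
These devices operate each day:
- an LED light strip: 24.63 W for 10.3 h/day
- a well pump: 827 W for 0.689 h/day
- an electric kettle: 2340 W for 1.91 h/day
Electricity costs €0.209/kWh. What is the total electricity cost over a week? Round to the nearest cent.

€7.74

LED light strip: 24.63 W × 10.3 h × 7 d = 1,776 Wh = 1.776 kWh
well pump: 827 W × 0.689 h × 7 d = 3,989 Wh = 3.989 kWh
electric kettle: 2340 W × 1.91 h × 7 d = 31,286 Wh = 31.29 kWh
Total energy = 1.776 + 3.989 + 31.29 = 37.05 kWh
Cost = 37.05 kWh × €0.209 = €7.74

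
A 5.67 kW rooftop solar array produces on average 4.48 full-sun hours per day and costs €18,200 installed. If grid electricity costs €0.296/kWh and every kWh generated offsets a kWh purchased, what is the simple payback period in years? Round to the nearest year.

Daily generation = 5.67 kW × 4.48 h = 25.4 kWh
Annual generation = 25.4 × 365 = 9271.6 kWh
Annual savings = 9271.6 × €0.296 = €2,744.39
Payback = €18,200 / €2,744.39 = 6.63 years

7 years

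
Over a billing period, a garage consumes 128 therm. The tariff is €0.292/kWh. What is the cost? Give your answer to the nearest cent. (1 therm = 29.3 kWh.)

128 therm × (29.3 kWh/therm) = 3,750 kWh
Cost = 3,750 kWh × €0.292/kWh = €1,095.12

€1095.12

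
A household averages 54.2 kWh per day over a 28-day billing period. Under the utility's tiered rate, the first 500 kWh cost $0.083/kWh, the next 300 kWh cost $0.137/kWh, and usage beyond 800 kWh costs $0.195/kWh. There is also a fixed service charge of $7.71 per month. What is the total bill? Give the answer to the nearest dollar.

Usage = 54.2 kWh/day × 28 days = 1517.6 kWh
First 500 kWh × $0.083 = $41.50
Next 300 kWh × $0.137 = $41.10
Remaining 717.6 kWh × $0.195 = $139.93
Energy charge = $222.53; + service $7.71 = $230.24 ≈ $230

$230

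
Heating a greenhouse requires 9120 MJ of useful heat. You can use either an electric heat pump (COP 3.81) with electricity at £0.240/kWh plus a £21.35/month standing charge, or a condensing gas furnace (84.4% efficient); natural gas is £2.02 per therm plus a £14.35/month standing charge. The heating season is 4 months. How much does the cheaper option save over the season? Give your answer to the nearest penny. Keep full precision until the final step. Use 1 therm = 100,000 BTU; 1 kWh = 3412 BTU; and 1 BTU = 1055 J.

£19.30

Heat load = 9120 MJ = 9,120,000,000 J / 1055 = 8,644,550 BTU
Gas: input = 8,644,550 / 0.844 = 10,242,358 BTU = 102.4 therm → 102.4 × £2.02 = £206.90; + 4 × £14.35 standing = £264.30
Heat pump: 8,644,550 BTU / 3412 = 2,534 kWh heat; / 3.81 = 665 kWh in → × £0.240 = £159.60; + 4 × £21.35 standing = £245.00
Difference = |£264.30 − £245.00| = £19.30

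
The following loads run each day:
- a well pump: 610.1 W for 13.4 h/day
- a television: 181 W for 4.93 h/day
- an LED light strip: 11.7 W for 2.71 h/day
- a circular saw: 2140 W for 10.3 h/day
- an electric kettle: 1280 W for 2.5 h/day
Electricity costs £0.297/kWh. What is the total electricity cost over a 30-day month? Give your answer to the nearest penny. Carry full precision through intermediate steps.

well pump: 610.1 W × 13.4 h × 30 d = 245,260 Wh = 245.3 kWh
television: 181 W × 4.93 h × 30 d = 26,770 Wh = 26.77 kWh
LED light strip: 11.7 W × 2.71 h × 30 d = 951 Wh = 0.9512 kWh
circular saw: 2140 W × 10.3 h × 30 d = 661,260 Wh = 661.3 kWh
electric kettle: 1280 W × 2.5 h × 30 d = 96,000 Wh = 96 kWh
Total energy = 245.3 + 26.77 + 0.9512 + 661.3 + 96 = 1,030 kWh
Cost = 1,030 kWh × £0.297 = £305.98

£305.98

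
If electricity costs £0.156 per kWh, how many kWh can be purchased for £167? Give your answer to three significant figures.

£167 / £0.156 per kWh = 1,071 kWh

1070 kWh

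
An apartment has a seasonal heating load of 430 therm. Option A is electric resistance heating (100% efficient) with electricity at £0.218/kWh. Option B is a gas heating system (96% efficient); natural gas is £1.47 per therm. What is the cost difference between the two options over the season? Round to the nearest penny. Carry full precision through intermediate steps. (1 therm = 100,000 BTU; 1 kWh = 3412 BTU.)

£2088.92

Heat load = 430 therm × 100,000 = 43,000,000 BTU
Gas: input = 43,000,000 / 0.96 = 44,791,667 BTU = 447.9 therm → 447.9 × £1.47 = £658.44
Electric: 43,000,000 BTU / 3412 = 12,600 kWh → × £0.218 = £2,747.36
Difference = |£658.44 − £2,747.36| = £2,088.92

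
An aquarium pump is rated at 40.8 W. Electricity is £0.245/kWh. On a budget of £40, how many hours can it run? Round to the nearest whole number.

4002 h

Energy budget = £40 / £0.245 per kWh = 163.3 kWh = 163,265 Wh
Runtime = 163,265 Wh / 40.8 W = 4,002 h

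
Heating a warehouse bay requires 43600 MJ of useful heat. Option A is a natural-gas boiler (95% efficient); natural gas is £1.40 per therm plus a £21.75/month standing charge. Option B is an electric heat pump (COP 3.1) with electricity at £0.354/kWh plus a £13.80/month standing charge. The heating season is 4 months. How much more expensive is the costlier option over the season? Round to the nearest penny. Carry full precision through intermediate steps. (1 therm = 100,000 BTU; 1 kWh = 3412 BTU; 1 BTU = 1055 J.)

£742.31

Heat load = 43600 MJ = 43,600,000,000 J / 1055 = 41,327,014 BTU
Gas: input = 41,327,014 / 0.95 = 43,502,120 BTU = 435 therm → 435 × £1.40 = £609.03; + 4 × £21.75 standing = £696.03
Heat pump: 41,327,014 BTU / 3412 = 12,110 kWh heat; / 3.1 = 3,907 kWh in → × £0.354 = £1,383.14; + 4 × £13.80 standing = £1,438.34
Difference = |£696.03 − £1,438.34| = £742.31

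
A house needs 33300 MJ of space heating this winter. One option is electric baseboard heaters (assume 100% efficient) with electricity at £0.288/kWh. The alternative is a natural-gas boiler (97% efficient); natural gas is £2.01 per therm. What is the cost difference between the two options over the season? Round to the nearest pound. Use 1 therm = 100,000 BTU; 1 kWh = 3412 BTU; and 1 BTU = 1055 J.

Heat load = 33300 MJ = 33,300,000,000 J / 1055 = 31,563,981 BTU
Gas: input = 31,563,981 / 0.97 = 32,540,187 BTU = 325.4 therm → 325.4 × £2.01 = £654.06
Electric: 31,563,981 BTU / 3412 = 9,251 kWh → × £0.288 = £2,664.25
Difference = |£654.06 − £2,664.25| = £2,010.19 ≈ £2010

£2010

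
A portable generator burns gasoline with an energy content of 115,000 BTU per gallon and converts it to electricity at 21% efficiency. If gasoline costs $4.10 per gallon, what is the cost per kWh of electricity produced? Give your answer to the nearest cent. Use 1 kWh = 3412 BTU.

$0.58

Electrical output per gallon = 115,000 BTU × 0.21 / 3412 BTU/kWh = 7.078 kWh
Cost per kWh = $4.10 / 7.078 kWh = $0.579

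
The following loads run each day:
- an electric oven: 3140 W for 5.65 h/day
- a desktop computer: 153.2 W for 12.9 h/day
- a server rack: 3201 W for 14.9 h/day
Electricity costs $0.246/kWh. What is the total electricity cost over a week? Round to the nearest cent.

electric oven: 3140 W × 5.65 h × 7 d = 124,187 Wh = 124.2 kWh
desktop computer: 153.2 W × 12.9 h × 7 d = 13,834 Wh = 13.83 kWh
server rack: 3201 W × 14.9 h × 7 d = 333,864 Wh = 333.9 kWh
Total energy = 124.2 + 13.83 + 333.9 = 471.9 kWh
Cost = 471.9 kWh × $0.246 = $116.08

$116.08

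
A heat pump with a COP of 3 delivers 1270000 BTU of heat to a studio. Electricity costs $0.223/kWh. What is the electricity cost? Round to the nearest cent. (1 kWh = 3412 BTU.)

Heat delivered = 1,270,000 BTU / 3412 = 372.2 kWh
Electrical input = 372.2 kWh / 3 = 124.1 kWh
Cost = 124.1 × $0.223/kWh = $27.67

$27.67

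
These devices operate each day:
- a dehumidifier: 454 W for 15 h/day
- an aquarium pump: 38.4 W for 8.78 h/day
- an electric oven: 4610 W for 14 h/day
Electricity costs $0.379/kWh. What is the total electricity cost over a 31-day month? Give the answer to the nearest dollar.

dehumidifier: 454 W × 15 h × 31 d = 211,110 Wh = 211.1 kWh
aquarium pump: 38.4 W × 8.78 h × 31 d = 10,452 Wh = 10.45 kWh
electric oven: 4610 W × 14 h × 31 d = 2,000,740 Wh = 2,001 kWh
Total energy = 211.1 + 10.45 + 2,001 = 2,222 kWh
Cost = 2,222 kWh × $0.379 = $842.25 ≈ $842

$842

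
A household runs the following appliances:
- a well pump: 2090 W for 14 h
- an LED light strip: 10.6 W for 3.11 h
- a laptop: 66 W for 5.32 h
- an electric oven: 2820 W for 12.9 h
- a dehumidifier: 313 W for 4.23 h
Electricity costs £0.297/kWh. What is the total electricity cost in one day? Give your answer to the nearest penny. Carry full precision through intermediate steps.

£20.00

well pump: 2090 W × 14 h = 29,260 Wh = 29.26 kWh
LED light strip: 10.6 W × 3.11 h = 33 Wh = 0.03297 kWh
laptop: 66 W × 5.32 h = 351 Wh = 0.3511 kWh
electric oven: 2820 W × 12.9 h = 36,378 Wh = 36.38 kWh
dehumidifier: 313 W × 4.23 h = 1,324 Wh = 1.324 kWh
Total energy = 29.26 + 0.03297 + 0.3511 + 36.38 + 1.324 = 67.35 kWh
Cost = 67.35 kWh × £0.297 = £20.00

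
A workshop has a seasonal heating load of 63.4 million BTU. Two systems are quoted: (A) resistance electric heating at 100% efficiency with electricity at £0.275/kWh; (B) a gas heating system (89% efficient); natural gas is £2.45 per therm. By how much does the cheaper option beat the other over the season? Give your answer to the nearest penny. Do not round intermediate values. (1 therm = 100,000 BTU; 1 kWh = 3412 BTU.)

£3364.63

Heat load = 63.4 × 10⁶ BTU = 63,400,000 BTU
Gas: input = 63,400,000 / 0.89 = 71,235,955 BTU = 712.4 therm → 712.4 × £2.45 = £1,745.28
Electric: 63,400,000 BTU / 3412 = 18,580 kWh → × £0.275 = £5,109.91
Difference = |£1,745.28 − £5,109.91| = £3,364.63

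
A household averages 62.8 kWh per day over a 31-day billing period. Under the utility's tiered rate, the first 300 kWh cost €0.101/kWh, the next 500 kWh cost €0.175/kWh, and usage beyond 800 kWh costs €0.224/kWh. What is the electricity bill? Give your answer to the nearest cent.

€374.68

Usage = 62.8 kWh/day × 31 days = 1946.8 kWh
First 300 kWh × €0.101 = €30.30
Next 500 kWh × €0.175 = €87.50
Remaining 1146.8 kWh × €0.224 = €256.88
Total = €374.68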